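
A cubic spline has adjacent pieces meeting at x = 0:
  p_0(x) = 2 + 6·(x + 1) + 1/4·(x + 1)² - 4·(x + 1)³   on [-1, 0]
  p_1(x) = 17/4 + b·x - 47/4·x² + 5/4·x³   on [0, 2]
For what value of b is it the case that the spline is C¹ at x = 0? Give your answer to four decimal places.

-5.5000

p_0'(x) = 6 + 1/2·(x + 1) - 12·(x + 1)², so p_0'(0) = -11/2. On the right, p_1'(0) = b, so b = -11/2.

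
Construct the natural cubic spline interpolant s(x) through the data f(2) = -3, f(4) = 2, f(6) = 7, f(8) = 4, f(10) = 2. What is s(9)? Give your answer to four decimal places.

2.6853

Write m_i for s''(x_i). With h_i = 2, 2, 2, 2 and divided differences Δ_i = 5/2, 5/2, -3/2, -1, the continuity of s' gives the tridiagonal system
  2·m_0 + 8·m_1 + 2·m_2 = 6(Δ_1 - Δ_0) = 0
  2·m_1 + 8·m_2 + 2·m_3 = 6(Δ_2 - Δ_1) = -24
  2·m_2 + 8·m_3 + 2·m_4 = 6(Δ_3 - Δ_2) = 3
Natural end conditions: m_0 = m_4 = 0.
Forward elimination and back-substitution give m_0 = 0, m_1 = 99/112, m_2 = -99/28, m_3 = 141/112, m_4 = 0.
On [8, 10], s(x) = 4 - 103/56·(x - 8) + 141/224·(x - 8)² - 47/448·(x - 8)³.
With (x - 8) = 1: s(9) = 1203/448.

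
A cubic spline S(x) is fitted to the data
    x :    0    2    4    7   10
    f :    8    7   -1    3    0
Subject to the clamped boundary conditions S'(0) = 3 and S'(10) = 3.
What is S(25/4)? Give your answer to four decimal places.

Write m_i for S''(x_i). With h_i = 2, 2, 3, 3 and divided differences Δ_i = -1/2, -4, 4/3, -1, the continuity of S' gives the tridiagonal system
  2·m_0 + 8·m_1 + 2·m_2 = 6(Δ_1 - Δ_0) = -21
  2·m_1 + 10·m_2 + 3·m_3 = 6(Δ_2 - Δ_1) = 32
  3·m_2 + 12·m_3 + 3·m_4 = 6(Δ_3 - Δ_2) = -14
Clamped end conditions give two more equations: 2h_0·m_0 + h_0·m_1 = 6(Δ_0 - S'(0)) = -21 and h_3·m_3 + 2h_3·m_4 = 6(S'(10) - Δ_3) = 24.
Solving the tridiagonal system: m_0 = -531/140, m_1 = -102/35, m_2 = 99/20, m_3 = -817/210, m_4 = 2497/420.
On [4, 7], S(x) = -1 - 117/70·(x - 4) + 99/40·(x - 4)² - 3713/7560·(x - 4)³.
With (x - 4) = 9/4: S(25/4) = 5567/2560.

2.1746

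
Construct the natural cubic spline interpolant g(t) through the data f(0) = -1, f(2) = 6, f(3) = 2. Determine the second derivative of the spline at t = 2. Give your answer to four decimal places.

Put M_i = g'' at the i-th knot. Here h = (2, 1) and Δ = (7/2, -4), so the interior equations h_(i-1)·M_(i-1) + 2(h_(i-1)+h_i)·M_i + h_i·M_(i+1) = 6(Δ_i − Δ_(i-1)) read
  2·M_0 + 6·M_1 + 1·M_2 = 6(Δ_1 - Δ_0) = -45
Natural end conditions: M_0 = M_2 = 0.
Solving: M_0 = 0, M_1 = -15/2, M_2 = 0.

-7.5000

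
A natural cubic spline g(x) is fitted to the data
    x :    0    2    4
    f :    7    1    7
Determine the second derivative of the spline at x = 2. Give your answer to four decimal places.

Write m_i for g''(x_i). With h_i = 2, 2 and divided differences Δ_i = -3, 3, the continuity of g' gives the tridiagonal system
  2·m_0 + 8·m_1 + 2·m_2 = 6(Δ_1 - Δ_0) = 36
Natural end conditions: m_0 = m_2 = 0.
Forward elimination and back-substitution give m_0 = 0, m_1 = 9/2, m_2 = 0.

4.5000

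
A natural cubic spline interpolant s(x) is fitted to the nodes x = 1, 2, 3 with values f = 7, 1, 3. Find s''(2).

12

With M_i denoting the second derivative at x_i, h_i = 1, 1, and Δ_i = (y_(i+1) − y_i)/h_i = -6, 2:
  1·M_0 + 4·M_1 + 1·M_2 = 6(Δ_1 - Δ_0) = 48
Natural end conditions: M_0 = M_2 = 0.
Solving the tridiagonal system: M_0 = 0, M_1 = 12, M_2 = 0.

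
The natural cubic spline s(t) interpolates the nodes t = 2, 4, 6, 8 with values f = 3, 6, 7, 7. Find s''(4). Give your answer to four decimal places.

-0.7000

Put m_i = s'' at the i-th knot. Here h = (2, 2, 2) and Δ = (3/2, 1/2, 0), so the interior equations h_(i-1)·m_(i-1) + 2(h_(i-1)+h_i)·m_i + h_i·m_(i+1) = 6(Δ_i − Δ_(i-1)) read
  2·m_0 + 8·m_1 + 2·m_2 = 6(Δ_1 - Δ_0) = -6
  2·m_1 + 8·m_2 + 2·m_3 = 6(Δ_2 - Δ_1) = -3
Natural end conditions: m_0 = m_3 = 0.
Solving the tridiagonal system: m_0 = 0, m_1 = -7/10, m_2 = -1/5, m_3 = 0.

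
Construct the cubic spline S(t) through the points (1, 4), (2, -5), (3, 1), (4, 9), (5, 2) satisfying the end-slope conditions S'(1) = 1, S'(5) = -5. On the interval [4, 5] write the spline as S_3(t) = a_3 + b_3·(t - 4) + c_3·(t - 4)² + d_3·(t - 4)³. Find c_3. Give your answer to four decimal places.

With σ_i denoting the second derivative at x_i, h_i = 1, 1, 1, 1, and Δ_i = (y_(i+1) − y_i)/h_i = -9, 6, 8, -7:
  1·σ_0 + 4·σ_1 + 1·σ_2 = 6(Δ_1 - Δ_0) = 90
  1·σ_1 + 4·σ_2 + 1·σ_3 = 6(Δ_2 - Δ_1) = 12
  1·σ_2 + 4·σ_3 + 1·σ_4 = 6(Δ_3 - Δ_2) = -90
Clamped end conditions give two more equations: 2h_0·σ_0 + h_0·σ_1 = 6(Δ_0 - S'(1)) = -60 and h_3·σ_3 + 2h_3·σ_4 = 6(S'(5) - Δ_3) = 12.
Forward elimination and back-substitution give σ_0 = -657/14, σ_1 = 237/7, σ_2 = 3/2, σ_3 = -195/7, σ_4 = 279/14.
On [4, 5], with S_3(t) = a_3 + b_3·(t - 4) + c_3·(t - 4)² + d_3·(t - 4)³: c_3 = σ_3/2 = -195/14, d_3 = (σ_4 - σ_3)/(6h_3) = 223/28, b_3 = Δ_3 - h_3(2σ_3 + σ_4)/6 = -29/28.

-13.9286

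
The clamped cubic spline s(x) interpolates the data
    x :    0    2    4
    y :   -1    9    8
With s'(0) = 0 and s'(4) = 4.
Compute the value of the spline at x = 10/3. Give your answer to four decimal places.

7.4259

Let M_i = s''(x_i). Step sizes h_i = 2, 2; slopes of the chords Δ_i = (y_(i+1) - y_i)/h_i = 5, -1/2.
  2·M_0 + 8·M_1 + 2·M_2 = 6(Δ_1 - Δ_0) = -33
Clamped end conditions give two more equations: 2h_0·M_0 + h_0·M_1 = 6(Δ_0 - s'(0)) = 30 and h_1·M_1 + 2h_1·M_2 = 6(s'(4) - Δ_1) = 27.
Forward elimination and back-substitution give M_0 = 101/8, M_1 = -41/4, M_2 = 95/8.
On [2, 4], s(x) = 9 + 19/8·(x - 2) - 41/8·(x - 2)² + 59/32·(x - 2)³.
With (x - 2) = 4/3: s(10/3) = 401/54.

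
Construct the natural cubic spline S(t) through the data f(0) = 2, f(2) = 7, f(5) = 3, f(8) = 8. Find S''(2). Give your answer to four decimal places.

-2.9730

With M_i denoting the second derivative at x_i, h_i = 2, 3, 3, and Δ_i = (y_(i+1) − y_i)/h_i = 5/2, -4/3, 5/3:
  2·M_0 + 10·M_1 + 3·M_2 = 6(Δ_1 - Δ_0) = -23
  3·M_1 + 12·M_2 + 3·M_3 = 6(Δ_2 - Δ_1) = 18
Natural end conditions: M_0 = M_3 = 0.
Hence M_0 = 0, M_1 = -110/37, M_2 = 83/37, M_3 = 0.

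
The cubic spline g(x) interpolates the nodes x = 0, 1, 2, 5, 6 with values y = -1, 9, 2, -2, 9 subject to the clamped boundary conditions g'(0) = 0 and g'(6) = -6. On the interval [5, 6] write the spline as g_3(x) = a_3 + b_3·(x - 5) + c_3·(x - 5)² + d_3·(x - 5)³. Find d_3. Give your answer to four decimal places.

Write M_i for g''(x_i). With h_i = 1, 1, 3, 1 and divided differences Δ_i = 10, -7, -4/3, 11, the continuity of g' gives the tridiagonal system
  1·M_0 + 4·M_1 + 1·M_2 = 6(Δ_1 - Δ_0) = -102
  1·M_1 + 8·M_2 + 3·M_3 = 6(Δ_2 - Δ_1) = 34
  3·M_2 + 8·M_3 + 1·M_4 = 6(Δ_3 - Δ_2) = 74
Clamped end conditions give two more equations: 2h_0·M_0 + h_0·M_1 = 6(Δ_0 - g'(0)) = 60 and h_3·M_3 + 2h_3·M_4 = 6(g'(6) - Δ_3) = -102.
Solving the tridiagonal system: M_0 = 148/3, M_1 = -116/3, M_2 = 10/3, M_3 = 46/3, M_4 = -176/3.
On [5, 6], with g_3(x) = a_3 + b_3·(x - 5) + c_3·(x - 5)² + d_3·(x - 5)³: c_3 = M_3/2 = 23/3, d_3 = (M_4 - M_3)/(6h_3) = -37/3, b_3 = Δ_3 - h_3(2M_3 + M_4)/6 = 47/3.

-12.3333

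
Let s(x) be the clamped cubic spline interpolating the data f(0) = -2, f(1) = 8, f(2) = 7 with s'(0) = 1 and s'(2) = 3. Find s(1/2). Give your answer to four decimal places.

2.4063

Let σ_i = s''(x_i). Step sizes h_i = 1, 1; slopes of the chords Δ_i = (y_(i+1) - y_i)/h_i = 10, -1.
  1·σ_0 + 4·σ_1 + 1·σ_2 = 6(Δ_1 - Δ_0) = -66
Clamped end conditions give two more equations: 2h_0·σ_0 + h_0·σ_1 = 6(Δ_0 - s'(0)) = 54 and h_1·σ_1 + 2h_1·σ_2 = 6(s'(2) - Δ_1) = 24.
Hence σ_0 = 89/2, σ_1 = -35, σ_2 = 59/2.
On [0, 1], s(x) = -2 + 1·x + 89/4·x² - 53/4·x³.
With x = 1/2: s(1/2) = 77/32.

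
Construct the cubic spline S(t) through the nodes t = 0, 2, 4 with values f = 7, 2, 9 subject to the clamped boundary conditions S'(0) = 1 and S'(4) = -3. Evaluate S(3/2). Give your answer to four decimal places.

Write M_i for S''(x_i). With h_i = 2, 2 and divided differences Δ_i = -5/2, 7/2, the continuity of S' gives the tridiagonal system
  2·M_0 + 8·M_1 + 2·M_2 = 6(Δ_1 - Δ_0) = 36
Clamped end conditions give two more equations: 2h_0·M_0 + h_0·M_1 = 6(Δ_0 - S'(0)) = -21 and h_1·M_1 + 2h_1·M_2 = 6(S'(4) - Δ_1) = -39.
Solving: M_0 = -43/4, M_1 = 11, M_2 = -61/4.
On [0, 2], S(t) = 7 + 1·t - 43/8·t² + 29/16·t³.
With t = 3/2: S(3/2) = 323/128.

2.5234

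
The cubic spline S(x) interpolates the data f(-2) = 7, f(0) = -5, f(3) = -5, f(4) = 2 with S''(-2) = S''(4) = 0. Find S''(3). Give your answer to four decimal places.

4.3944

With M_i denoting the second derivative at x_i, h_i = 2, 3, 1, and Δ_i = (y_(i+1) − y_i)/h_i = -6, 0, 7:
  2·M_0 + 10·M_1 + 3·M_2 = 6(Δ_1 - Δ_0) = 36
  3·M_1 + 8·M_2 + 1·M_3 = 6(Δ_2 - Δ_1) = 42
Natural end conditions: M_0 = M_3 = 0.
Hence M_0 = 0, M_1 = 162/71, M_2 = 312/71, M_3 = 0.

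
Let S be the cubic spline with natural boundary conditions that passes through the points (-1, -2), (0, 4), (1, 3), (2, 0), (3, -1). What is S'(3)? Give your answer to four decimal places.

-0.4464

Write M_i for S''(x_i). With h_i = 1, 1, 1, 1 and divided differences Δ_i = 6, -1, -3, -1, the continuity of S' gives the tridiagonal system
  1·M_0 + 4·M_1 + 1·M_2 = 6(Δ_1 - Δ_0) = -42
  1·M_1 + 4·M_2 + 1·M_3 = 6(Δ_2 - Δ_1) = -12
  1·M_2 + 4·M_3 + 1·M_4 = 6(Δ_3 - Δ_2) = 12
Natural end conditions: M_0 = M_4 = 0.
Forward elimination and back-substitution give M_0 = 0, M_1 = -285/28, M_2 = -9/7, M_3 = 93/28, M_4 = 0.
On [2, 3], S'(x) = b_3 + 2c_3·(x - 2) + 3d_3·(x - 2)² with b_3 = Δ_3 - h_3(2M_3 + M_4)/6 = -59/28, c_3 = M_3/2 = 93/56, d_3 = (M_4 - M_3)/(6h_3) = -31/56. So S'(3) = -25/56.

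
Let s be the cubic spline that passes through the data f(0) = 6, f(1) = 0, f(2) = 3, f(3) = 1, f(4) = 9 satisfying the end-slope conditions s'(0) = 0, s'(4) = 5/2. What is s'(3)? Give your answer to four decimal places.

3.7768

Put m_i = s'' at the i-th knot. Here h = (1, 1, 1, 1) and Δ = (-6, 3, -2, 8), so the interior equations h_(i-1)·m_(i-1) + 2(h_(i-1)+h_i)·m_i + h_i·m_(i+1) = 6(Δ_i − Δ_(i-1)) read
  1·m_0 + 4·m_1 + 1·m_2 = 6(Δ_1 - Δ_0) = 54
  1·m_1 + 4·m_2 + 1·m_3 = 6(Δ_2 - Δ_1) = -30
  1·m_2 + 4·m_3 + 1·m_4 = 6(Δ_3 - Δ_2) = 60
Clamped end conditions give two more equations: 2h_0·m_0 + h_0·m_1 = 6(Δ_0 - s'(0)) = -36 and h_3·m_3 + 2h_3·m_4 = 6(s'(4) - Δ_3) = -33.
Hence m_0 = -1753/56, m_1 = 745/28, m_2 = -169/8, m_3 = 781/28, m_4 = -1705/56.
On [3, 4], s'(x) = b_3 + 2c_3·(x - 3) + 3d_3·(x - 3)² with b_3 = Δ_3 - h_3(2m_3 + m_4)/6 = 423/112, c_3 = m_3/2 = 781/56, d_3 = (m_4 - m_3)/(6h_3) = -1089/112. So s'(3) = 423/112.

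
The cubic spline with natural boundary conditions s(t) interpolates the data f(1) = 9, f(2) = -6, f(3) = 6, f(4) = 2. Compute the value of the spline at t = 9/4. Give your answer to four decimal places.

-4.2906

Write M_i for s''(x_i). With h_i = 1, 1, 1 and divided differences Δ_i = -15, 12, -4, the continuity of s' gives the tridiagonal system
  1·M_0 + 4·M_1 + 1·M_2 = 6(Δ_1 - Δ_0) = 162
  1·M_1 + 4·M_2 + 1·M_3 = 6(Δ_2 - Δ_1) = -96
Natural end conditions: M_0 = M_3 = 0.
Solving the tridiagonal system: M_0 = 0, M_1 = 248/5, M_2 = -182/5, M_3 = 0.
On [2, 3], s(t) = -6 + 23/15·(t - 2) + 124/5·(t - 2)² - 43/3·(t - 2)³.
With (t - 2) = 1/4: s(9/4) = -1373/320.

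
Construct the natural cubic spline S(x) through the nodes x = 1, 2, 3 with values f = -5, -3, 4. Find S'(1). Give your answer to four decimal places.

0.7500

Let m_i = S''(x_i). Step sizes h_i = 1, 1; slopes of the chords Δ_i = (y_(i+1) - y_i)/h_i = 2, 7.
  1·m_0 + 4·m_1 + 1·m_2 = 6(Δ_1 - Δ_0) = 30
Natural end conditions: m_0 = m_2 = 0.
Solving the tridiagonal system: m_0 = 0, m_1 = 15/2, m_2 = 0.
On [1, 2], S'(x) = b_0 + 2c_0·(x - 1) + 3d_0·(x - 1)² with b_0 = Δ_0 - h_0(2m_0 + m_1)/6 = 3/4, c_0 = m_0/2 = 0, d_0 = (m_1 - m_0)/(6h_0) = 5/4. So S'(1) = 3/4.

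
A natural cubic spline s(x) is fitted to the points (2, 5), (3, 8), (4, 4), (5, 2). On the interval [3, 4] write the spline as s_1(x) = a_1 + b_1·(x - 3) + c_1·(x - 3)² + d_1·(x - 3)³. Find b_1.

-1

Put m_i = s'' at the i-th knot. Here h = (1, 1, 1) and Δ = (3, -4, -2), so the interior equations h_(i-1)·m_(i-1) + 2(h_(i-1)+h_i)·m_i + h_i·m_(i+1) = 6(Δ_i − Δ_(i-1)) read
  1·m_0 + 4·m_1 + 1·m_2 = 6(Δ_1 - Δ_0) = -42
  1·m_1 + 4·m_2 + 1·m_3 = 6(Δ_2 - Δ_1) = 12
Natural end conditions: m_0 = m_3 = 0.
Solving the tridiagonal system: m_0 = 0, m_1 = -12, m_2 = 6, m_3 = 0.
On [3, 4], with s_1(x) = a_1 + b_1·(x - 3) + c_1·(x - 3)² + d_1·(x - 3)³: c_1 = m_1/2 = -6, d_1 = (m_2 - m_1)/(6h_1) = 3, b_1 = Δ_1 - h_1(2m_1 + m_2)/6 = -1.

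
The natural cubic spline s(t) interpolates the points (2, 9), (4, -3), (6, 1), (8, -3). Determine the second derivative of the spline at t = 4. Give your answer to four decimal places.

Put σ_i = s'' at the i-th knot. Here h = (2, 2, 2) and Δ = (-6, 2, -2), so the interior equations h_(i-1)·σ_(i-1) + 2(h_(i-1)+h_i)·σ_i + h_i·σ_(i+1) = 6(Δ_i − Δ_(i-1)) read
  2·σ_0 + 8·σ_1 + 2·σ_2 = 6(Δ_1 - Δ_0) = 48
  2·σ_1 + 8·σ_2 + 2·σ_3 = 6(Δ_2 - Δ_1) = -24
Natural end conditions: σ_0 = σ_3 = 0.
Forward elimination and back-substitution give σ_0 = 0, σ_1 = 36/5, σ_2 = -24/5, σ_3 = 0.

7.2000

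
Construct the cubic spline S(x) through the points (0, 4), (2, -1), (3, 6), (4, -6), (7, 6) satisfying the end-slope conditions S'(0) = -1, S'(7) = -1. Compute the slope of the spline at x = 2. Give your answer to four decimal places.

Write M_i for S''(x_i). With h_i = 2, 1, 1, 3 and divided differences Δ_i = -5/2, 7, -12, 4, the continuity of S' gives the tridiagonal system
  2·M_0 + 6·M_1 + 1·M_2 = 6(Δ_1 - Δ_0) = 57
  1·M_1 + 4·M_2 + 1·M_3 = 6(Δ_2 - Δ_1) = -114
  1·M_2 + 8·M_3 + 3·M_4 = 6(Δ_3 - Δ_2) = 96
Clamped end conditions give two more equations: 2h_0·M_0 + h_0·M_1 = 6(Δ_0 - S'(0)) = -9 and h_3·M_3 + 2h_3·M_4 = 6(S'(7) - Δ_3) = -30.
Forward elimination and back-substitution give M_0 = -3897/316, M_1 = 1593/79, M_2 = -6213/158, M_3 = 1827/79, M_4 = -2617/158.
On [2, 3], S'(x) = b_1 + 2c_1·(x - 2) + 3d_1·(x - 2)² with b_1 = Δ_1 - h_1(2M_1 + M_2)/6 = 2159/316, c_1 = M_1/2 = 1593/158, d_1 = (M_2 - M_1)/(6h_1) = -3133/316. So S'(2) = 2159/316.

6.8323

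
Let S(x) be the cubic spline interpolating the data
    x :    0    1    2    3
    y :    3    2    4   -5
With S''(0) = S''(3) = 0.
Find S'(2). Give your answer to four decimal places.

-2.7333

Write M_i for S''(x_i). With h_i = 1, 1, 1 and divided differences Δ_i = -1, 2, -9, the continuity of S' gives the tridiagonal system
  1·M_0 + 4·M_1 + 1·M_2 = 6(Δ_1 - Δ_0) = 18
  1·M_1 + 4·M_2 + 1·M_3 = 6(Δ_2 - Δ_1) = -66
Natural end conditions: M_0 = M_3 = 0.
Solving: M_0 = 0, M_1 = 46/5, M_2 = -94/5, M_3 = 0.
On [2, 3], S'(x) = b_2 + 2c_2·(x - 2) + 3d_2·(x - 2)² with b_2 = Δ_2 - h_2(2M_2 + M_3)/6 = -41/15, c_2 = M_2/2 = -47/5, d_2 = (M_3 - M_2)/(6h_2) = 47/15. So S'(2) = -41/15.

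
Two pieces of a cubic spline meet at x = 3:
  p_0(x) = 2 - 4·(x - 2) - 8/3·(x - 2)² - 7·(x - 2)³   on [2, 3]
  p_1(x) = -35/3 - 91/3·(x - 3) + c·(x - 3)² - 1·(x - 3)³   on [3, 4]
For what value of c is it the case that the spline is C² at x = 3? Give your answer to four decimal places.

-23.6667

p_0''(x) = -16/3 - 42·(x - 2), so p_0''(3) = -142/3. On the right, p_1''(3) = 2c, so c = -71/3.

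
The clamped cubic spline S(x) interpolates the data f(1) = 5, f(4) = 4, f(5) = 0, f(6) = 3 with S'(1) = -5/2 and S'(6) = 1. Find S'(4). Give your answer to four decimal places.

With m_i denoting the second derivative at x_i, h_i = 3, 1, 1, and Δ_i = (y_(i+1) − y_i)/h_i = -1/3, -4, 3:
  3·m_0 + 8·m_1 + 1·m_2 = 6(Δ_1 - Δ_0) = -22
  1·m_1 + 4·m_2 + 1·m_3 = 6(Δ_2 - Δ_1) = 42
Clamped end conditions give two more equations: 2h_0·m_0 + h_0·m_1 = 6(Δ_0 - S'(1)) = 13 and h_2·m_2 + 2h_2·m_3 = 6(S'(6) - Δ_2) = -12.
Hence m_0 = 484/87, m_1 = -197/29, m_2 = 454/29, m_3 = -401/29.
On [4, 5], S'(x) = b_1 + 2c_1·(x - 4) + 3d_1·(x - 4)² with b_1 = Δ_1 - h_1(2m_1 + m_2)/6 = -126/29, c_1 = m_1/2 = -197/58, d_1 = (m_2 - m_1)/(6h_1) = 217/58. So S'(4) = -126/29.

-4.3448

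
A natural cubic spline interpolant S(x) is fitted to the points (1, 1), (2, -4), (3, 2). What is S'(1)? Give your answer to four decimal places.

-7.7500

Put σ_i = S'' at the i-th knot. Here h = (1, 1) and Δ = (-5, 6), so the interior equations h_(i-1)·σ_(i-1) + 2(h_(i-1)+h_i)·σ_i + h_i·σ_(i+1) = 6(Δ_i − Δ_(i-1)) read
  1·σ_0 + 4·σ_1 + 1·σ_2 = 6(Δ_1 - Δ_0) = 66
Natural end conditions: σ_0 = σ_2 = 0.
Solving: σ_0 = 0, σ_1 = 33/2, σ_2 = 0.
On [1, 2], S'(x) = b_0 + 2c_0·(x - 1) + 3d_0·(x - 1)² with b_0 = Δ_0 - h_0(2σ_0 + σ_1)/6 = -31/4, c_0 = σ_0/2 = 0, d_0 = (σ_1 - σ_0)/(6h_0) = 11/4. So S'(1) = -31/4.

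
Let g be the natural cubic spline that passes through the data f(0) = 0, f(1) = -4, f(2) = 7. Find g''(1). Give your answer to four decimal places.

Let σ_i = g''(x_i). Step sizes h_i = 1, 1; slopes of the chords Δ_i = (y_(i+1) - y_i)/h_i = -4, 11.
  1·σ_0 + 4·σ_1 + 1·σ_2 = 6(Δ_1 - Δ_0) = 90
Natural end conditions: σ_0 = σ_2 = 0.
Solving the tridiagonal system: σ_0 = 0, σ_1 = 45/2, σ_2 = 0.

22.5000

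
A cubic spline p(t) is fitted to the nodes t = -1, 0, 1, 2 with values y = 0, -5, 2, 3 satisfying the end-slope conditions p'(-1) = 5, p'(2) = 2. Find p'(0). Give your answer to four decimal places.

Write M_i for p''(x_i). With h_i = 1, 1, 1 and divided differences Δ_i = -5, 7, 1, the continuity of p' gives the tridiagonal system
  1·M_0 + 4·M_1 + 1·M_2 = 6(Δ_1 - Δ_0) = 72
  1·M_1 + 4·M_2 + 1·M_3 = 6(Δ_2 - Δ_1) = -36
Clamped end conditions give two more equations: 2h_0·M_0 + h_0·M_1 = 6(Δ_0 - p'(-1)) = -60 and h_2·M_2 + 2h_2·M_3 = 6(p'(2) - Δ_2) = 6.
Solving: M_0 = -238/5, M_1 = 176/5, M_2 = -106/5, M_3 = 68/5.
On [0, 1], p'(t) = b_1 + 2c_1·t + 3d_1·t² with b_1 = Δ_1 - h_1(2M_1 + M_2)/6 = -6/5, c_1 = M_1/2 = 88/5, d_1 = (M_2 - M_1)/(6h_1) = -47/5. So p'(0) = -6/5.

-1.2000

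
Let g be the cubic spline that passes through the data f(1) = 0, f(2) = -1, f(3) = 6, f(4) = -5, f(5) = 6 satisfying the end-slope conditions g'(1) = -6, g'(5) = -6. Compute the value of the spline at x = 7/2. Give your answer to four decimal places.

Write m_i for g''(x_i). With h_i = 1, 1, 1, 1 and divided differences Δ_i = -1, 7, -11, 11, the continuity of g' gives the tridiagonal system
  1·m_0 + 4·m_1 + 1·m_2 = 6(Δ_1 - Δ_0) = 48
  1·m_1 + 4·m_2 + 1·m_3 = 6(Δ_2 - Δ_1) = -108
  1·m_2 + 4·m_3 + 1·m_4 = 6(Δ_3 - Δ_2) = 132
Clamped end conditions give two more equations: 2h_0·m_0 + h_0·m_1 = 6(Δ_0 - g'(1)) = 30 and h_3·m_3 + 2h_3·m_4 = 6(g'(5) - Δ_3) = -102.
Hence m_0 = 45/14, m_1 = 165/7, m_2 = -99/2, m_3 = 465/7, m_4 = -1179/14.
On [3, 4], g(x) = 6 - 39/7·(x - 3) - 99/4·(x - 3)² + 541/28·(x - 3)³.
With (x - 3) = 1/2: g(7/2) = -125/224.

-0.5580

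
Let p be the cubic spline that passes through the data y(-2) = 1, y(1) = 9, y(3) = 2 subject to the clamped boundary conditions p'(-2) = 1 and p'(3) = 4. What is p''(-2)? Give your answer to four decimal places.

Let σ_i = p''(x_i). Step sizes h_i = 3, 2; slopes of the chords Δ_i = (y_(i+1) - y_i)/h_i = 8/3, -7/2.
  3·σ_0 + 10·σ_1 + 2·σ_2 = 6(Δ_1 - Δ_0) = -37
Clamped end conditions give two more equations: 2h_0·σ_0 + h_0·σ_1 = 6(Δ_0 - p'(-2)) = 10 and h_1·σ_1 + 2h_1·σ_2 = 6(p'(3) - Δ_1) = 45.
Hence σ_0 = 179/30, σ_1 = -43/5, σ_2 = 311/20.

5.9667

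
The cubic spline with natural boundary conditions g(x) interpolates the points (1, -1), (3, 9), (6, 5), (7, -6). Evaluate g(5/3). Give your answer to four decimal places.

2.6950

With σ_i denoting the second derivative at x_i, h_i = 2, 3, 1, and Δ_i = (y_(i+1) − y_i)/h_i = 5, -4/3, -11:
  2·σ_0 + 10·σ_1 + 3·σ_2 = 6(Δ_1 - Δ_0) = -38
  3·σ_1 + 8·σ_2 + 1·σ_3 = 6(Δ_2 - Δ_1) = -58
Natural end conditions: σ_0 = σ_3 = 0.
Forward elimination and back-substitution give σ_0 = 0, σ_1 = -130/71, σ_2 = -466/71, σ_3 = 0.
On [1, 3], g(x) = -1 + 1195/213·(x - 1) + 0·(x - 1)² - 65/426·(x - 1)³.
With (x - 1) = 2/3: g(5/3) = 15499/5751.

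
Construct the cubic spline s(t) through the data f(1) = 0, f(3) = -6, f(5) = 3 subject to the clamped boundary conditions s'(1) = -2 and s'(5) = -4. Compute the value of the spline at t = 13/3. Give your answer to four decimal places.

Write M_i for s''(x_i). With h_i = 2, 2 and divided differences Δ_i = -3, 9/2, the continuity of s' gives the tridiagonal system
  2·M_0 + 8·M_1 + 2·M_2 = 6(Δ_1 - Δ_0) = 45
Clamped end conditions give two more equations: 2h_0·M_0 + h_0·M_1 = 6(Δ_0 - s'(1)) = -6 and h_1·M_1 + 2h_1·M_2 = 6(s'(5) - Δ_1) = -51.
Forward elimination and back-substitution give M_0 = -61/8, M_1 = 49/4, M_2 = -151/8.
On [3, 5], s(t) = -6 + 21/8·(t - 3) + 49/8·(t - 3)² - 83/32·(t - 3)³.
With (t - 3) = 4/3: s(13/3) = 121/54.

2.2407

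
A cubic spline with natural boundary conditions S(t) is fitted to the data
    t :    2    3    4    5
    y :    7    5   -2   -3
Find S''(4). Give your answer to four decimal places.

With m_i denoting the second derivative at x_i, h_i = 1, 1, 1, and Δ_i = (y_(i+1) − y_i)/h_i = -2, -7, -1:
  1·m_0 + 4·m_1 + 1·m_2 = 6(Δ_1 - Δ_0) = -30
  1·m_1 + 4·m_2 + 1·m_3 = 6(Δ_2 - Δ_1) = 36
Natural end conditions: m_0 = m_3 = 0.
Solving the tridiagonal system: m_0 = 0, m_1 = -52/5, m_2 = 58/5, m_3 = 0.

11.6000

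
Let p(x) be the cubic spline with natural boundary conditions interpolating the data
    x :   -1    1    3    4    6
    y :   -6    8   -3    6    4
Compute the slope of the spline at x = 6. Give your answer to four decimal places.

With M_i denoting the second derivative at x_i, h_i = 2, 2, 1, 2, and Δ_i = (y_(i+1) − y_i)/h_i = 7, -11/2, 9, -1:
  2·M_0 + 8·M_1 + 2·M_2 = 6(Δ_1 - Δ_0) = -75
  2·M_1 + 6·M_2 + 1·M_3 = 6(Δ_2 - Δ_1) = 87
  1·M_2 + 6·M_3 + 2·M_4 = 6(Δ_3 - Δ_2) = -60
Natural end conditions: M_0 = M_4 = 0.
Solving the tridiagonal system: M_0 = 0, M_1 = -3789/256, M_2 = 1389/64, M_3 = -1743/128, M_4 = 0.
On [4, 6], p'(x) = b_3 + 2c_3·(x - 4) + 3d_3·(x - 4)² with b_3 = Δ_3 - h_3(2M_3 + M_4)/6 = 517/64, c_3 = M_3/2 = -1743/256, d_3 = (M_4 - M_3)/(6h_3) = 581/512. So p'(6) = -709/128.

-5.5391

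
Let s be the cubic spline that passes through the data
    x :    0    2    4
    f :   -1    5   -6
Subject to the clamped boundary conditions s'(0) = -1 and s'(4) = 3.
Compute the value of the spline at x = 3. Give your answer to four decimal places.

-1.8438

Write m_i for s''(x_i). With h_i = 2, 2 and divided differences Δ_i = 3, -11/2, the continuity of s' gives the tridiagonal system
  2·m_0 + 8·m_1 + 2·m_2 = 6(Δ_1 - Δ_0) = -51
Clamped end conditions give two more equations: 2h_0·m_0 + h_0·m_1 = 6(Δ_0 - s'(0)) = 24 and h_1·m_1 + 2h_1·m_2 = 6(s'(4) - Δ_1) = 51.
Solving: m_0 = 107/8, m_1 = -59/4, m_2 = 161/8.
On [2, 4], s(x) = 5 - 19/8·(x - 2) - 59/8·(x - 2)² + 93/32·(x - 2)³.
With (x - 2) = 1: s(3) = -59/32.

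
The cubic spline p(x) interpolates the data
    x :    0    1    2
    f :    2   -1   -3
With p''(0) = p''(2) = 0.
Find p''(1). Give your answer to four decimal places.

With σ_i denoting the second derivative at x_i, h_i = 1, 1, and Δ_i = (y_(i+1) − y_i)/h_i = -3, -2:
  1·σ_0 + 4·σ_1 + 1·σ_2 = 6(Δ_1 - Δ_0) = 6
Natural end conditions: σ_0 = σ_2 = 0.
Solving: σ_0 = 0, σ_1 = 3/2, σ_2 = 0.

1.5000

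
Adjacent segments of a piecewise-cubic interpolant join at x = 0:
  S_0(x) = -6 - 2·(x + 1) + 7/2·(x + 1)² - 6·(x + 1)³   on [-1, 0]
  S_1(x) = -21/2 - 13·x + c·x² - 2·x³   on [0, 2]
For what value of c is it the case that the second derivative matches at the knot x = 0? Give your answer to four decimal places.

S_0''(x) = 7 - 36·(x + 1), so S_0''(0) = -29. On the right, S_1''(0) = 2c, so c = -29/2.

-14.5000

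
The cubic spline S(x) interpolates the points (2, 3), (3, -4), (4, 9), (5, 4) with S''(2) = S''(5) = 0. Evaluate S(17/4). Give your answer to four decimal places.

9.7625

With m_i denoting the second derivative at x_i, h_i = 1, 1, 1, and Δ_i = (y_(i+1) − y_i)/h_i = -7, 13, -5:
  1·m_0 + 4·m_1 + 1·m_2 = 6(Δ_1 - Δ_0) = 120
  1·m_1 + 4·m_2 + 1·m_3 = 6(Δ_2 - Δ_1) = -108
Natural end conditions: m_0 = m_3 = 0.
Solving: m_0 = 0, m_1 = 196/5, m_2 = -184/5, m_3 = 0.
On [4, 5], S(x) = 9 + 109/15·(x - 4) - 92/5·(x - 4)² + 92/15·(x - 4)³.
With (x - 4) = 1/4: S(17/4) = 781/80.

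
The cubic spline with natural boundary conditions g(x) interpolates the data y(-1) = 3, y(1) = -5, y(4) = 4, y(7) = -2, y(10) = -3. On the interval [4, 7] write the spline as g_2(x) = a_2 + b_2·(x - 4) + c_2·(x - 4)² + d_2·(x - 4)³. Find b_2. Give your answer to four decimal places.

Let M_i = g''(x_i). Step sizes h_i = 2, 3, 3, 3; slopes of the chords Δ_i = (y_(i+1) - y_i)/h_i = -4, 3, -2, -1/3.
  2·M_0 + 10·M_1 + 3·M_2 = 6(Δ_1 - Δ_0) = 42
  3·M_1 + 12·M_2 + 3·M_3 = 6(Δ_2 - Δ_1) = -30
  3·M_2 + 12·M_3 + 3·M_4 = 6(Δ_3 - Δ_2) = 10
Natural end conditions: M_0 = M_4 = 0.
Hence M_0 = 0, M_1 = 380/69, M_2 = -902/207, M_3 = 398/207, M_4 = 0.
On [4, 7], with g_2(x) = a_2 + b_2·(x - 4) + c_2·(x - 4)² + d_2·(x - 4)³: c_2 = M_2/2 = -451/207, d_2 = (M_3 - M_2)/(6h_2) = 650/1863, b_2 = Δ_2 - h_2(2M_2 + M_3)/6 = 289/207.

1.3961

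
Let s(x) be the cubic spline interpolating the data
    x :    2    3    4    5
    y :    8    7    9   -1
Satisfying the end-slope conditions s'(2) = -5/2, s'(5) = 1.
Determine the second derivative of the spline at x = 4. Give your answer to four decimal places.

With σ_i denoting the second derivative at x_i, h_i = 1, 1, 1, and Δ_i = (y_(i+1) − y_i)/h_i = -1, 2, -10:
  1·σ_0 + 4·σ_1 + 1·σ_2 = 6(Δ_1 - Δ_0) = 18
  1·σ_1 + 4·σ_2 + 1·σ_3 = 6(Δ_2 - Δ_1) = -72
Clamped end conditions give two more equations: 2h_0·σ_0 + h_0·σ_1 = 6(Δ_0 - s'(2)) = 9 and h_2·σ_2 + 2h_2·σ_3 = 6(s'(5) - Δ_2) = 66.
Solving the tridiagonal system: σ_0 = -34/15, σ_1 = 203/15, σ_2 = -508/15, σ_3 = 749/15.

-33.8667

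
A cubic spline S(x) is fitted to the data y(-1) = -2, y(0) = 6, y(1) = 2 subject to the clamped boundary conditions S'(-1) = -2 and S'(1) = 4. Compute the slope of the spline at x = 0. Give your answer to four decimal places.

2.5000

Let σ_i = S''(x_i). Step sizes h_i = 1, 1; slopes of the chords Δ_i = (y_(i+1) - y_i)/h_i = 8, -4.
  1·σ_0 + 4·σ_1 + 1·σ_2 = 6(Δ_1 - Δ_0) = -72
Clamped end conditions give two more equations: 2h_0·σ_0 + h_0·σ_1 = 6(Δ_0 - S'(-1)) = 60 and h_1·σ_1 + 2h_1·σ_2 = 6(S'(1) - Δ_1) = 48.
Forward elimination and back-substitution give σ_0 = 51, σ_1 = -42, σ_2 = 45.
On [0, 1], S'(x) = b_1 + 2c_1·x + 3d_1·x² with b_1 = Δ_1 - h_1(2σ_1 + σ_2)/6 = 5/2, c_1 = σ_1/2 = -21, d_1 = (σ_2 - σ_1)/(6h_1) = 29/2. So S'(0) = 5/2.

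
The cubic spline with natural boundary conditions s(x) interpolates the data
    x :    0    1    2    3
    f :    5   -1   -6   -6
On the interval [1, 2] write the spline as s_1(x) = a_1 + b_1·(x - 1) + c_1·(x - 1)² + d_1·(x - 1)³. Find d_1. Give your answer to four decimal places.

1.3333

With M_i denoting the second derivative at x_i, h_i = 1, 1, 1, and Δ_i = (y_(i+1) − y_i)/h_i = -6, -5, 0:
  1·M_0 + 4·M_1 + 1·M_2 = 6(Δ_1 - Δ_0) = 6
  1·M_1 + 4·M_2 + 1·M_3 = 6(Δ_2 - Δ_1) = 30
Natural end conditions: M_0 = M_3 = 0.
Solving the tridiagonal system: M_0 = 0, M_1 = -2/5, M_2 = 38/5, M_3 = 0.
On [1, 2], with s_1(x) = a_1 + b_1·(x - 1) + c_1·(x - 1)² + d_1·(x - 1)³: c_1 = M_1/2 = -1/5, d_1 = (M_2 - M_1)/(6h_1) = 4/3, b_1 = Δ_1 - h_1(2M_1 + M_2)/6 = -92/15.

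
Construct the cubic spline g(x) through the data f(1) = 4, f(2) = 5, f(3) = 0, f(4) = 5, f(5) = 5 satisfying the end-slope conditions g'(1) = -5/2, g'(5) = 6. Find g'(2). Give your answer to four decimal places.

Write m_i for g''(x_i). With h_i = 1, 1, 1, 1 and divided differences Δ_i = 1, -5, 5, 0, the continuity of g' gives the tridiagonal system
  1·m_0 + 4·m_1 + 1·m_2 = 6(Δ_1 - Δ_0) = -36
  1·m_1 + 4·m_2 + 1·m_3 = 6(Δ_2 - Δ_1) = 60
  1·m_2 + 4·m_3 + 1·m_4 = 6(Δ_3 - Δ_2) = -30
Clamped end conditions give two more equations: 2h_0·m_0 + h_0·m_1 = 6(Δ_0 - g'(1)) = 21 and h_3·m_3 + 2h_3·m_4 = 6(g'(5) - Δ_3) = 36.
Solving the tridiagonal system: m_0 = 1163/56, m_1 = -575/28, m_2 = 203/8, m_3 = -587/28, m_4 = 1595/56.
On [2, 3], g'(x) = b_1 + 2c_1·(x - 2) + 3d_1·(x - 2)² with b_1 = Δ_1 - h_1(2m_1 + m_2)/6 = -267/112, c_1 = m_1/2 = -575/56, d_1 = (m_2 - m_1)/(6h_1) = 857/112. So g'(2) = -267/112.

-2.3839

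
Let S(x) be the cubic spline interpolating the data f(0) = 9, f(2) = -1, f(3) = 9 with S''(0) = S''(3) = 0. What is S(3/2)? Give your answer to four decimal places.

With σ_i denoting the second derivative at x_i, h_i = 2, 1, and Δ_i = (y_(i+1) − y_i)/h_i = -5, 10:
  2·σ_0 + 6·σ_1 + 1·σ_2 = 6(Δ_1 - Δ_0) = 90
Natural end conditions: σ_0 = σ_2 = 0.
Solving the tridiagonal system: σ_0 = 0, σ_1 = 15, σ_2 = 0.
On [0, 2], S(x) = 9 - 10·x + 0·x² + 5/4·x³.
With x = 3/2: S(3/2) = -57/32.

-1.7813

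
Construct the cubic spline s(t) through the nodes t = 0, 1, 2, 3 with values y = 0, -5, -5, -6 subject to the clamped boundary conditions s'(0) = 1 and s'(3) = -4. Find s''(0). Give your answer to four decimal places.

-25.3333

Let σ_i = s''(x_i). Step sizes h_i = 1, 1, 1; slopes of the chords Δ_i = (y_(i+1) - y_i)/h_i = -5, 0, -1.
  1·σ_0 + 4·σ_1 + 1·σ_2 = 6(Δ_1 - Δ_0) = 30
  1·σ_1 + 4·σ_2 + 1·σ_3 = 6(Δ_2 - Δ_1) = -6
Clamped end conditions give two more equations: 2h_0·σ_0 + h_0·σ_1 = 6(Δ_0 - s'(0)) = -36 and h_2·σ_2 + 2h_2·σ_3 = 6(s'(3) - Δ_2) = -18.
Solving: σ_0 = -76/3, σ_1 = 44/3, σ_2 = -10/3, σ_3 = -22/3.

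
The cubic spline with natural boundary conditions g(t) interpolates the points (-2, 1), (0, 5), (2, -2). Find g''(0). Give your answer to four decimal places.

-4.1250

Write M_i for g''(x_i). With h_i = 2, 2 and divided differences Δ_i = 2, -7/2, the continuity of g' gives the tridiagonal system
  2·M_0 + 8·M_1 + 2·M_2 = 6(Δ_1 - Δ_0) = -33
Natural end conditions: M_0 = M_2 = 0.
Solving: M_0 = 0, M_1 = -33/8, M_2 = 0.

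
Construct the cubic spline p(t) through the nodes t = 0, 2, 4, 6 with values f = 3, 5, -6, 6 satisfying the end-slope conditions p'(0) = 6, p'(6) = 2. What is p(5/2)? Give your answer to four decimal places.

Write M_i for p''(x_i). With h_i = 2, 2, 2 and divided differences Δ_i = 1, -11/2, 6, the continuity of p' gives the tridiagonal system
  2·M_0 + 8·M_1 + 2·M_2 = 6(Δ_1 - Δ_0) = -39
  2·M_1 + 8·M_2 + 2·M_3 = 6(Δ_2 - Δ_1) = 69
Clamped end conditions give two more equations: 2h_0·M_0 + h_0·M_1 = 6(Δ_0 - p'(0)) = -30 and h_2·M_2 + 2h_2·M_3 = 6(p'(6) - Δ_2) = -24.
Solving: M_0 = -23/6, M_1 = -22/3, M_2 = 41/3, M_3 = -77/6.
On [2, 4], p(t) = 5 - 31/6·(t - 2) - 11/3·(t - 2)² + 7/4·(t - 2)³.
With (t - 2) = 1/2: p(5/2) = 55/32.

1.7188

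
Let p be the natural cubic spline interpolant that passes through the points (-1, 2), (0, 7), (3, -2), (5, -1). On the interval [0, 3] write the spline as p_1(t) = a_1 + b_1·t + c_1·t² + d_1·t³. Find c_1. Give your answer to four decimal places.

-3.8239

With m_i denoting the second derivative at x_i, h_i = 1, 3, 2, and Δ_i = (y_(i+1) − y_i)/h_i = 5, -3, 1/2:
  1·m_0 + 8·m_1 + 3·m_2 = 6(Δ_1 - Δ_0) = -48
  3·m_1 + 10·m_2 + 2·m_3 = 6(Δ_2 - Δ_1) = 21
Natural end conditions: m_0 = m_3 = 0.
Forward elimination and back-substitution give m_0 = 0, m_1 = -543/71, m_2 = 312/71, m_3 = 0.
On [0, 3], with p_1(t) = a_1 + b_1·t + c_1·t² + d_1·t³: c_1 = m_1/2 = -543/142, d_1 = (m_2 - m_1)/(6h_1) = 95/142, b_1 = Δ_1 - h_1(2m_1 + m_2)/6 = 174/71.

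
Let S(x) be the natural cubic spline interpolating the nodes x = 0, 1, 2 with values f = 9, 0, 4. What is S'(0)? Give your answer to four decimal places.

With M_i denoting the second derivative at x_i, h_i = 1, 1, and Δ_i = (y_(i+1) − y_i)/h_i = -9, 4:
  1·M_0 + 4·M_1 + 1·M_2 = 6(Δ_1 - Δ_0) = 78
Natural end conditions: M_0 = M_2 = 0.
Solving the tridiagonal system: M_0 = 0, M_1 = 39/2, M_2 = 0.
On [0, 1], S'(x) = b_0 + 2c_0·x + 3d_0·x² with b_0 = Δ_0 - h_0(2M_0 + M_1)/6 = -49/4, c_0 = M_0/2 = 0, d_0 = (M_1 - M_0)/(6h_0) = 13/4. So S'(0) = -49/4.

-12.2500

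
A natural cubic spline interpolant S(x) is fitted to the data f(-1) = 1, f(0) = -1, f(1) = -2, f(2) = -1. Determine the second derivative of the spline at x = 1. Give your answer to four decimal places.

Put M_i = S'' at the i-th knot. Here h = (1, 1, 1) and Δ = (-2, -1, 1), so the interior equations h_(i-1)·M_(i-1) + 2(h_(i-1)+h_i)·M_i + h_i·M_(i+1) = 6(Δ_i − Δ_(i-1)) read
  1·M_0 + 4·M_1 + 1·M_2 = 6(Δ_1 - Δ_0) = 6
  1·M_1 + 4·M_2 + 1·M_3 = 6(Δ_2 - Δ_1) = 12
Natural end conditions: M_0 = M_3 = 0.
Solving the tridiagonal system: M_0 = 0, M_1 = 4/5, M_2 = 14/5, M_3 = 0.

2.8000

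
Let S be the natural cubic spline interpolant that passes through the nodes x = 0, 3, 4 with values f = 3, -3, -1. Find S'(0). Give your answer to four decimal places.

-3.5000

Let M_i = S''(x_i). Step sizes h_i = 3, 1; slopes of the chords Δ_i = (y_(i+1) - y_i)/h_i = -2, 2.
  3·M_0 + 8·M_1 + 1·M_2 = 6(Δ_1 - Δ_0) = 24
Natural end conditions: M_0 = M_2 = 0.
Forward elimination and back-substitution give M_0 = 0, M_1 = 3, M_2 = 0.
On [0, 3], S'(x) = b_0 + 2c_0·x + 3d_0·x² with b_0 = Δ_0 - h_0(2M_0 + M_1)/6 = -7/2, c_0 = M_0/2 = 0, d_0 = (M_1 - M_0)/(6h_0) = 1/6. So S'(0) = -7/2.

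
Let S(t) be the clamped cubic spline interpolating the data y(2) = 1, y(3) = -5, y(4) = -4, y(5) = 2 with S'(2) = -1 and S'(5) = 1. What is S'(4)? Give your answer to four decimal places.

6.2667

With M_i denoting the second derivative at x_i, h_i = 1, 1, 1, and Δ_i = (y_(i+1) − y_i)/h_i = -6, 1, 6:
  1·M_0 + 4·M_1 + 1·M_2 = 6(Δ_1 - Δ_0) = 42
  1·M_1 + 4·M_2 + 1·M_3 = 6(Δ_2 - Δ_1) = 30
Clamped end conditions give two more equations: 2h_0·M_0 + h_0·M_1 = 6(Δ_0 - S'(2)) = -30 and h_2·M_2 + 2h_2·M_3 = 6(S'(5) - Δ_2) = -30.
Solving the tridiagonal system: M_0 = -328/15, M_1 = 206/15, M_2 = 134/15, M_3 = -292/15.
On [4, 5], S'(t) = b_2 + 2c_2·(t - 4) + 3d_2·(t - 4)² with b_2 = Δ_2 - h_2(2M_2 + M_3)/6 = 94/15, c_2 = M_2/2 = 67/15, d_2 = (M_3 - M_2)/(6h_2) = -71/15. So S'(4) = 94/15.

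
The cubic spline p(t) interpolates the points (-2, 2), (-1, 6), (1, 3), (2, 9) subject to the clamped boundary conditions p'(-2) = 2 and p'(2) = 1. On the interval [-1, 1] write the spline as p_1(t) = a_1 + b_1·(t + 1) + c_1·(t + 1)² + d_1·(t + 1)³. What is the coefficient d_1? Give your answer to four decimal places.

2.3571

Write M_i for p''(x_i). With h_i = 1, 2, 1 and divided differences Δ_i = 4, -3/2, 6, the continuity of p' gives the tridiagonal system
  1·M_0 + 6·M_1 + 2·M_2 = 6(Δ_1 - Δ_0) = -33
  2·M_1 + 6·M_2 + 1·M_3 = 6(Δ_2 - Δ_1) = 45
Clamped end conditions give two more equations: 2h_0·M_0 + h_0·M_1 = 6(Δ_0 - p'(-2)) = 12 and h_2·M_2 + 2h_2·M_3 = 6(p'(2) - Δ_2) = -30.
Hence M_0 = 433/35, M_1 = -446/35, M_2 = 544/35, M_3 = -797/35.
On [-1, 1], with p_1(t) = a_1 + b_1·(t + 1) + c_1·(t + 1)² + d_1·(t + 1)³: c_1 = M_1/2 = -223/35, d_1 = (M_2 - M_1)/(6h_1) = 33/14, b_1 = Δ_1 - h_1(2M_1 + M_2)/6 = 127/70.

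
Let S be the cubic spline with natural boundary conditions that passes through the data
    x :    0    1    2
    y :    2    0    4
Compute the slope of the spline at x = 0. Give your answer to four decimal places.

Put M_i = S'' at the i-th knot. Here h = (1, 1) and Δ = (-2, 4), so the interior equations h_(i-1)·M_(i-1) + 2(h_(i-1)+h_i)·M_i + h_i·M_(i+1) = 6(Δ_i − Δ_(i-1)) read
  1·M_0 + 4·M_1 + 1·M_2 = 6(Δ_1 - Δ_0) = 36
Natural end conditions: M_0 = M_2 = 0.
Hence M_0 = 0, M_1 = 9, M_2 = 0.
On [0, 1], S'(x) = b_0 + 2c_0·x + 3d_0·x² with b_0 = Δ_0 - h_0(2M_0 + M_1)/6 = -7/2, c_0 = M_0/2 = 0, d_0 = (M_1 - M_0)/(6h_0) = 3/2. So S'(0) = -7/2.

-3.5000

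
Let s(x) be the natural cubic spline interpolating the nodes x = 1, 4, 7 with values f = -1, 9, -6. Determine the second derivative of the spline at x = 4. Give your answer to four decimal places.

Write σ_i for s''(x_i). With h_i = 3, 3 and divided differences Δ_i = 10/3, -5, the continuity of s' gives the tridiagonal system
  3·σ_0 + 12·σ_1 + 3·σ_2 = 6(Δ_1 - Δ_0) = -50
Natural end conditions: σ_0 = σ_2 = 0.
Hence σ_0 = 0, σ_1 = -25/6, σ_2 = 0.

-4.1667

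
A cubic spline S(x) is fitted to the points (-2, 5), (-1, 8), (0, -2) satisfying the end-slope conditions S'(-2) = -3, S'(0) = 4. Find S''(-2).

41

Put m_i = S'' at the i-th knot. Here h = (1, 1) and Δ = (3, -10), so the interior equations h_(i-1)·m_(i-1) + 2(h_(i-1)+h_i)·m_i + h_i·m_(i+1) = 6(Δ_i − Δ_(i-1)) read
  1·m_0 + 4·m_1 + 1·m_2 = 6(Δ_1 - Δ_0) = -78
Clamped end conditions give two more equations: 2h_0·m_0 + h_0·m_1 = 6(Δ_0 - S'(-2)) = 36 and h_1·m_1 + 2h_1·m_2 = 6(S'(0) - Δ_1) = 84.
Solving the tridiagonal system: m_0 = 41, m_1 = -46, m_2 = 65.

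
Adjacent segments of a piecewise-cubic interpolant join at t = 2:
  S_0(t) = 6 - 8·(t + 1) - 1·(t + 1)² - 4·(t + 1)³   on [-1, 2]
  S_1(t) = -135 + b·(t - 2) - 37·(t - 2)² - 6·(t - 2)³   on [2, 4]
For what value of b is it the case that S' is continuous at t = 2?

S_0'(t) = -8 - 2·(t + 1) - 12·(t + 1)², so S_0'(2) = -122. On the right, S_1'(2) = b, so b = -122.

-122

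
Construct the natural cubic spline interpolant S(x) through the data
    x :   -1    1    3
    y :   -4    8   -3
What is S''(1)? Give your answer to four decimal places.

Put M_i = S'' at the i-th knot. Here h = (2, 2) and Δ = (6, -11/2), so the interior equations h_(i-1)·M_(i-1) + 2(h_(i-1)+h_i)·M_i + h_i·M_(i+1) = 6(Δ_i − Δ_(i-1)) read
  2·M_0 + 8·M_1 + 2·M_2 = 6(Δ_1 - Δ_0) = -69
Natural end conditions: M_0 = M_2 = 0.
Solving the tridiagonal system: M_0 = 0, M_1 = -69/8, M_2 = 0.

-8.6250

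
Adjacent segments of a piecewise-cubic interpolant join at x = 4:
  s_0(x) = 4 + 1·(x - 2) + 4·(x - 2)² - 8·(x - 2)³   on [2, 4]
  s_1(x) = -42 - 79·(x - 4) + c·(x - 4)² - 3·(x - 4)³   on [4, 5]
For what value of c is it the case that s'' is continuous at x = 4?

-44

s_0''(x) = 8 - 48·(x - 2), so s_0''(4) = -88. On the right, s_1''(4) = 2c, so c = -44.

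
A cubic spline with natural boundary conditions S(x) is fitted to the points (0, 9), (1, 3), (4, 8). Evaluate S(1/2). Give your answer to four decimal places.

Put m_i = S'' at the i-th knot. Here h = (1, 3) and Δ = (-6, 5/3), so the interior equations h_(i-1)·m_(i-1) + 2(h_(i-1)+h_i)·m_i + h_i·m_(i+1) = 6(Δ_i − Δ_(i-1)) read
  1·m_0 + 8·m_1 + 3·m_2 = 6(Δ_1 - Δ_0) = 46
Natural end conditions: m_0 = m_2 = 0.
Solving: m_0 = 0, m_1 = 23/4, m_2 = 0.
On [0, 1], S(x) = 9 - 167/24·x + 0·x² + 23/24·x³.
With x = 1/2: S(1/2) = 361/64.

5.6406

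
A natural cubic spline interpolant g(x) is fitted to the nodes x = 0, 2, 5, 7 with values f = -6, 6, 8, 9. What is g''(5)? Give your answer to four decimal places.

0.9451

With σ_i denoting the second derivative at x_i, h_i = 2, 3, 2, and Δ_i = (y_(i+1) − y_i)/h_i = 6, 2/3, 1/2:
  2·σ_0 + 10·σ_1 + 3·σ_2 = 6(Δ_1 - Δ_0) = -32
  3·σ_1 + 10·σ_2 + 2·σ_3 = 6(Δ_2 - Δ_1) = -1
Natural end conditions: σ_0 = σ_3 = 0.
Hence σ_0 = 0, σ_1 = -317/91, σ_2 = 86/91, σ_3 = 0.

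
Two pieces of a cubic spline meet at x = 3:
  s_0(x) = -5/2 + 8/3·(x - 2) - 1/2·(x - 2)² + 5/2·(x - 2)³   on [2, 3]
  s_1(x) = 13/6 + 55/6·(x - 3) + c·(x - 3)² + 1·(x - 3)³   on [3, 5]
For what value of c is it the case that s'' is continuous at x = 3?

s_0''(x) = -1 + 15·(x - 2), so s_0''(3) = 14. On the right, s_1''(3) = 2c, so c = 7.

7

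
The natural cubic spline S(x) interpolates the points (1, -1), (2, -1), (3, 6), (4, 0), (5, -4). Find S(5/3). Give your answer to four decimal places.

Put m_i = S'' at the i-th knot. Here h = (1, 1, 1, 1) and Δ = (0, 7, -6, -4), so the interior equations h_(i-1)·m_(i-1) + 2(h_(i-1)+h_i)·m_i + h_i·m_(i+1) = 6(Δ_i − Δ_(i-1)) read
  1·m_0 + 4·m_1 + 1·m_2 = 6(Δ_1 - Δ_0) = 42
  1·m_1 + 4·m_2 + 1·m_3 = 6(Δ_2 - Δ_1) = -78
  1·m_2 + 4·m_3 + 1·m_4 = 6(Δ_3 - Δ_2) = 12
Natural end conditions: m_0 = m_4 = 0.
Forward elimination and back-substitution give m_0 = 0, m_1 = 477/28, m_2 = -183/7, m_3 = 267/28, m_4 = 0.
On [1, 2], S(x) = -1 - 159/56·(x - 1) + 0·(x - 1)² + 159/56·(x - 1)³.
With (x - 1) = 2/3: S(5/3) = -517/252.

-2.0516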